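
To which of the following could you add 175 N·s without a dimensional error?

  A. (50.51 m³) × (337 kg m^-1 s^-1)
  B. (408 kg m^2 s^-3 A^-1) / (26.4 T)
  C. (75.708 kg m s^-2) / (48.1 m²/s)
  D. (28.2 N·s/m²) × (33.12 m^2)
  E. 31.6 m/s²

D.

Reference: N·s = kg·m·s⁻²·s = kg·m·s⁻¹.
Each option:
  A. [m³] · [kg·m⁻¹·s⁻¹] = kg·m²·s⁻¹
  B. [kg·m²·s⁻³·A⁻¹] / [kg·s⁻²·A⁻¹] = m²·s⁻¹
  C. [kg·m·s⁻²] / [m²·s⁻¹] = kg·m⁻¹·s⁻¹
  D. [kg·m⁻¹·s⁻¹] · [m²] = kg·m·s⁻¹  ← same
  E. m·s⁻²
Only D. matches kg·m·s⁻¹.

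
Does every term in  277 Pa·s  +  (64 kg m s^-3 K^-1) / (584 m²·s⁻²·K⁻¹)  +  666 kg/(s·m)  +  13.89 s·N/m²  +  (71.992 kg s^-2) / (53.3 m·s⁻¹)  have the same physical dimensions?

Dimensions:
  277 Pa·s:  Pa·s = N·m⁻²·s = kg·m⁻¹·s⁻¹
  (64 kg m s^-3 K^-1) / (584 m²·s⁻²·K⁻¹):  [kg·m·s⁻³·K⁻¹] / [m²·s⁻²·K⁻¹] = kg·m⁻¹·s⁻¹
  666 kg/(s·m):  kg·m⁻¹·s⁻¹
  13.89 s·N/m²:  N·s·m⁻² = kg·m·s⁻²·s·m⁻² = kg·m⁻¹·s⁻¹
  (71.992 kg s^-2) / (53.3 m·s⁻¹):  [kg·s⁻²] / [m·s⁻¹] = kg·m⁻¹·s⁻¹
Every term reduces to kg·m⁻¹·s⁻¹.

Yes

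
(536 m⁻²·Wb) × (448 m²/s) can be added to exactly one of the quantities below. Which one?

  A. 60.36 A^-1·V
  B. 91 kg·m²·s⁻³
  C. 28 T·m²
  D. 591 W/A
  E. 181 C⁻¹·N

D.

Reference: [kg·s⁻²·A⁻¹] · [m²·s⁻¹] = kg·m²·s⁻³·A⁻¹.
Each option:
  A. V·A⁻¹ = J·C⁻¹·A⁻¹ = kg·m²·s⁻³·A⁻²
  B. kg·m²·s⁻³
  C. T·m² = Wb·m⁻²·m² = kg·m²·s⁻²·A⁻¹
  D. W·A⁻¹ = J·s⁻¹·A⁻¹ = kg·m²·s⁻³·A⁻¹  ← same
  E. N·C⁻¹ = kg·m·s⁻²·(s·A)⁻¹ = kg·m·s⁻³·A⁻¹
Only D. matches kg·m²·s⁻³·A⁻¹.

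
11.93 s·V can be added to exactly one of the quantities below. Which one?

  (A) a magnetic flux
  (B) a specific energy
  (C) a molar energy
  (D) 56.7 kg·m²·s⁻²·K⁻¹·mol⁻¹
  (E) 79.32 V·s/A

(A)

Reference: V·s = J·C⁻¹·s = kg·m²·s⁻²·A⁻¹.
Each option:
  (A) [magnetic flux] = kg·m²·s⁻²·A⁻¹  ← same
  (B) [specific energy] = m²·s⁻²
  (C) [molar energy] = kg·m²·s⁻²·mol⁻¹
  (D) kg·m²·s⁻²·K⁻¹·mol⁻¹
  (E) V·s·A⁻¹ = J·C⁻¹·s·A⁻¹ = kg·m²·s⁻²·A⁻²
Only (A) matches kg·m²·s⁻²·A⁻¹.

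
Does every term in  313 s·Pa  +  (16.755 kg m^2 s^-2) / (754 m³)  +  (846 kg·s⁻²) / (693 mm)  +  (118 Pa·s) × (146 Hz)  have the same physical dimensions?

In SI base units:
  313 s·Pa:  Pa·s = N·m⁻²·s = kg·m⁻¹·s⁻¹
  (16.755 kg m^2 s^-2) / (754 m³):  [kg·m²·s⁻²] / [m³] = kg·m⁻¹·s⁻²
  (846 kg·s⁻²) / (693 mm):  [kg·s⁻²] / [m] = kg·m⁻¹·s⁻²
  (118 Pa·s) × (146 Hz):  [kg·m⁻¹·s⁻¹] · [s⁻¹] = kg·m⁻¹·s⁻²
The terms do not share a single dimension (kg·m⁻¹·s⁻² vs kg·m⁻¹·s⁻¹).

No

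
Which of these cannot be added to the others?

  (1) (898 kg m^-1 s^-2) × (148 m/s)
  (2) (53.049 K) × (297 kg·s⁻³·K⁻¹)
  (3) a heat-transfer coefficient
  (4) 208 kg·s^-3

(3)

Reduce each to base SI dimensions:
  (1) [kg·m⁻¹·s⁻²] · [m·s⁻¹] = kg·s⁻³
  (2) [K] · [kg·s⁻³·K⁻¹] = kg·s⁻³
  (3) [heat-transfer coefficient] = kg·s⁻³·K⁻¹
  (4) kg·s⁻³
All reduce to kg·s⁻³ except (3), which is kg·s⁻³·K⁻¹.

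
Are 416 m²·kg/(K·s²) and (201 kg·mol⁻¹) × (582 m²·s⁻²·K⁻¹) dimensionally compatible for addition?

Dimensions:
  416 m²·kg/(K·s²):  kg·m²·s⁻²·K⁻¹
  (201 kg·mol⁻¹) × (582 m²·s⁻²·K⁻¹):  [kg·mol⁻¹] · [m²·s⁻²·K⁻¹] = kg·m²·s⁻²·K⁻¹·mol⁻¹
kg·m²·s⁻²·K⁻¹ ≠ kg·m²·s⁻²·K⁻¹·mol⁻¹, so they cannot be added.

No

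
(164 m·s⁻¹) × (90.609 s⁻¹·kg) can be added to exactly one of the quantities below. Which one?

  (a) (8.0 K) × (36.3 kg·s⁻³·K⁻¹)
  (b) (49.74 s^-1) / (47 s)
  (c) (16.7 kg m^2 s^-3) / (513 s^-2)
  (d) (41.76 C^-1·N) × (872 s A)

(d)

Reference: [m·s⁻¹] · [kg·s⁻¹] = kg·m·s⁻².
Each option:
  (a) [K] · [kg·s⁻³·K⁻¹] = kg·s⁻³
  (b) [s⁻¹] / [s] = s⁻²
  (c) [kg·m²·s⁻³] / [s⁻²] = kg·m²·s⁻¹
  (d) [kg·m·s⁻³·A⁻¹] · [s·A] = kg·m·s⁻²  ← same
Only (d) matches kg·m·s⁻².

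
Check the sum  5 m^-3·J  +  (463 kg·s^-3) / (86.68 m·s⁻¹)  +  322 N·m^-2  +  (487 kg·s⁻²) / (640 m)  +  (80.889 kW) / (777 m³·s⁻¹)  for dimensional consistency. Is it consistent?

Yes

Reduce each to base SI dimensions:
  5 m^-3·J:  J·m⁻³ = N·m·m⁻³ = kg·m⁻¹·s⁻²
  (463 kg·s^-3) / (86.68 m·s⁻¹):  [kg·s⁻³] / [m·s⁻¹] = kg·m⁻¹·s⁻²
  322 N·m^-2:  N·m⁻² = kg·m·s⁻²·m⁻² = kg·m⁻¹·s⁻²
  (487 kg·s⁻²) / (640 m):  [kg·s⁻²] / [m] = kg·m⁻¹·s⁻²
  (80.889 kW) / (777 m³·s⁻¹):  [kg·m²·s⁻³] / [m³·s⁻¹] = kg·m⁻¹·s⁻²
Every term reduces to kg·m⁻¹·s⁻².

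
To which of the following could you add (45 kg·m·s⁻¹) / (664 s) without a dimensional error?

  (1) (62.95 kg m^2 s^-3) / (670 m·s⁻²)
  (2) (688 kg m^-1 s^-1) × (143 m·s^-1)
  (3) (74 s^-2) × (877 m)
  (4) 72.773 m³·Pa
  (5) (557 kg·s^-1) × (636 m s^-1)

(5)

Reference: [kg·m·s⁻¹] / [s] = kg·m·s⁻².
Each option:
  (1) [kg·m²·s⁻³] / [m·s⁻²] = kg·m·s⁻¹
  (2) [kg·m⁻¹·s⁻¹] · [m·s⁻¹] = kg·s⁻²
  (3) [s⁻²] · [m] = m·s⁻²
  (4) Pa·m³ = N·m⁻²·m³ = kg·m²·s⁻²
  (5) [kg·s⁻¹] · [m·s⁻¹] = kg·m·s⁻²  ← same
Only (5) matches kg·m·s⁻².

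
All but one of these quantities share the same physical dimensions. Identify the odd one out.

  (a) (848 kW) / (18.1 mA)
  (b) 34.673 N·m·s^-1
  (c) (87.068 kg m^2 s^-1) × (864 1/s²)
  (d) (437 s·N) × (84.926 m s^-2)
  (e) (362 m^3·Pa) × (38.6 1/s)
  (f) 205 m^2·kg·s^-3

(a)

In SI base units:
  (a) [kg·m²·s⁻³] / [A] = kg·m²·s⁻³·A⁻¹
  (b) N·m·s⁻¹ = kg·m·s⁻²·m·s⁻¹ = kg·m²·s⁻³
  (c) [kg·m²·s⁻¹] · [s⁻²] = kg·m²·s⁻³
  (d) [kg·m·s⁻¹] · [m·s⁻²] = kg·m²·s⁻³
  (e) [kg·m²·s⁻²] · [s⁻¹] = kg·m²·s⁻³
  (f) kg·m²·s⁻³
All reduce to kg·m²·s⁻³ except (a), which is kg·m²·s⁻³·A⁻¹.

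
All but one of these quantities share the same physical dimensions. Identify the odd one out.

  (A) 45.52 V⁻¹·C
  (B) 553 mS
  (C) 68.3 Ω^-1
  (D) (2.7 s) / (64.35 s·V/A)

Dimensions:
  (A) C·V⁻¹ = s·A·(J·C⁻¹)⁻¹ = kg⁻¹·m⁻²·s⁴·A²
  (B) S = Ω⁻¹ = kg⁻¹·m⁻²·s³·A²
  (C) Ω⁻¹ = (V·A⁻¹)⁻¹ = kg⁻¹·m⁻²·s³·A²
  (D) [s] / [kg·m²·s⁻²·A⁻²] = kg⁻¹·m⁻²·s³·A²
All reduce to kg⁻¹·m⁻²·s³·A² except (A), which is kg⁻¹·m⁻²·s⁴·A².

(A)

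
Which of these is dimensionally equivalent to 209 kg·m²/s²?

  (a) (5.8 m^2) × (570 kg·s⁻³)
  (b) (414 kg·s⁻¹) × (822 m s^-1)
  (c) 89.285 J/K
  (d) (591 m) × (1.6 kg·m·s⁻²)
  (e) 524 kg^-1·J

(d)

Reference: kg·m²·s⁻².
Each option:
  (a) [m²] · [kg·s⁻³] = kg·m²·s⁻³
  (b) [kg·s⁻¹] · [m·s⁻¹] = kg·m·s⁻²
  (c) J·K⁻¹ = N·m·K⁻¹ = kg·m²·s⁻²·K⁻¹
  (d) [m] · [kg·m·s⁻²] = kg·m²·s⁻²  ← same
  (e) J·kg⁻¹ = N·m·kg⁻¹ = m²·s⁻²
Only (d) matches kg·m²·s⁻².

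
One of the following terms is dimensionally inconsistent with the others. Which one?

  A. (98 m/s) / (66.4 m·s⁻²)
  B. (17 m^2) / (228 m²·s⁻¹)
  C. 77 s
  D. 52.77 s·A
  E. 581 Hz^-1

Dimensions:
  A. [m·s⁻¹] / [m·s⁻²] = s
  B. [m²] / [m²·s⁻¹] = s
  C. s
  D. A·s = s·A
  E. Hz⁻¹ = (s⁻¹)⁻¹ = s
All reduce to s except D., which is s·A.

D.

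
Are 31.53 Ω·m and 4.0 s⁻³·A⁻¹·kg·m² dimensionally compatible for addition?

Reduce each to base SI dimensions:
  31.53 Ω·m:  Ω·m = V·A⁻¹·m = kg·m³·s⁻³·A⁻²
  4.0 s⁻³·A⁻¹·kg·m²:  kg·m²·s⁻³·A⁻¹
kg·m³·s⁻³·A⁻² ≠ kg·m²·s⁻³·A⁻¹, so they cannot be added.

No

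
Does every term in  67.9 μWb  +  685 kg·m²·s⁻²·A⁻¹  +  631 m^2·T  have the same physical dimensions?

Yes

Dimensions:
  67.9 μWb:  Wb = V·s = kg·m²·s⁻²·A⁻¹
  685 kg·m²·s⁻²·A⁻¹:  kg·m²·s⁻²·A⁻¹
  631 m^2·T:  T·m² = Wb·m⁻²·m² = kg·m²·s⁻²·A⁻¹
Every term reduces to kg·m²·s⁻²·A⁻¹.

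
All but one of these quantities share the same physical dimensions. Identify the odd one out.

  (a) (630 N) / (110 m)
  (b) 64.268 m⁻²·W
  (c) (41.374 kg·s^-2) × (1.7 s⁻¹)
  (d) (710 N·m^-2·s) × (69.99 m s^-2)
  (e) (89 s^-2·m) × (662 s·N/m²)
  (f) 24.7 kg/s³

(a)

Expand each in SI base units:
  (a) [kg·m·s⁻²] / [m] = kg·s⁻²
  (b) W·m⁻² = J·s⁻¹·m⁻² = kg·s⁻³
  (c) [kg·s⁻²] · [s⁻¹] = kg·s⁻³
  (d) [kg·m⁻¹·s⁻¹] · [m·s⁻²] = kg·s⁻³
  (e) [m·s⁻²] · [kg·m⁻¹·s⁻¹] = kg·s⁻³
  (f) kg·s⁻³
All reduce to kg·s⁻³ except (a), which is kg·s⁻².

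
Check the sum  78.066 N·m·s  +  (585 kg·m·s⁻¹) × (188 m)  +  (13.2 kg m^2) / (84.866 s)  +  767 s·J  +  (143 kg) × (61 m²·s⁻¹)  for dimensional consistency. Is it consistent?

Yes

Dimensions:
  78.066 N·m·s:  N·m·s = kg·m·s⁻²·m·s = kg·m²·s⁻¹
  (585 kg·m·s⁻¹) × (188 m):  [kg·m·s⁻¹] · [m] = kg·m²·s⁻¹
  (13.2 kg m^2) / (84.866 s):  [kg·m²] / [s] = kg·m²·s⁻¹
  767 s·J:  J·s = N·m·s = kg·m²·s⁻¹
  (143 kg) × (61 m²·s⁻¹):  [kg] · [m²·s⁻¹] = kg·m²·s⁻¹
Every term reduces to kg·m²·s⁻¹.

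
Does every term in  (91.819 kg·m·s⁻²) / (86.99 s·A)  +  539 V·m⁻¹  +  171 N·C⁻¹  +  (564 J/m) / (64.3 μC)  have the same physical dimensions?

Work out the base dimensions of each:
  (91.819 kg·m·s⁻²) / (86.99 s·A):  [kg·m·s⁻²] / [s·A] = kg·m·s⁻³·A⁻¹
  539 V·m⁻¹:  V·m⁻¹ = J·C⁻¹·m⁻¹ = kg·m·s⁻³·A⁻¹
  171 N·C⁻¹:  N·C⁻¹ = kg·m·s⁻²·(s·A)⁻¹ = kg·m·s⁻³·A⁻¹
  (564 J/m) / (64.3 μC):  [kg·m·s⁻²] / [s·A] = kg·m·s⁻³·A⁻¹
Every term reduces to kg·m·s⁻³·A⁻¹.

Yes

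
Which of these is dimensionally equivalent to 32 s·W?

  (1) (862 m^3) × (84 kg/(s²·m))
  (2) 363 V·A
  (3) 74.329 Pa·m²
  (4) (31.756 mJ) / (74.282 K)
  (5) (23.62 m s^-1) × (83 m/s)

Reference: W·s = J·s⁻¹·s = kg·m²·s⁻².
Each option:
  (1) [m³] · [kg·m⁻¹·s⁻²] = kg·m²·s⁻²  ← same
  (2) V·A = J·C⁻¹·A = kg·m²·s⁻³
  (3) Pa·m² = N·m⁻²·m² = kg·m·s⁻²
  (4) [kg·m²·s⁻²] / [K] = kg·m²·s⁻²·K⁻¹
  (5) [m·s⁻¹] · [m·s⁻¹] = m²·s⁻²
Only (1) matches kg·m²·s⁻².

(1)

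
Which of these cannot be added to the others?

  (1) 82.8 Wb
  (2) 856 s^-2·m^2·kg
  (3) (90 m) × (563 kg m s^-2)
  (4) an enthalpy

In SI base units:
  (1) Wb = V·s = kg·m²·s⁻²·A⁻¹
  (2) kg·m²·s⁻²
  (3) [m] · [kg·m·s⁻²] = kg·m²·s⁻²
  (4) [enthalpy] = kg·m²·s⁻²
All reduce to kg·m²·s⁻² except (1), which is kg·m²·s⁻²·A⁻¹.

(1)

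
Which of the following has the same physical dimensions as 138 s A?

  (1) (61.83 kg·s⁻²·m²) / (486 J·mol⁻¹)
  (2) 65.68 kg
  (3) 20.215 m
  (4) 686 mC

(4)

Reference: s·A.
Each option:
  (1) [kg·m²·s⁻²] / [kg·m²·s⁻²·mol⁻¹] = mol
  (2) kg
  (3) m
  (4) C = s·A  ← same
Only (4) matches s·A.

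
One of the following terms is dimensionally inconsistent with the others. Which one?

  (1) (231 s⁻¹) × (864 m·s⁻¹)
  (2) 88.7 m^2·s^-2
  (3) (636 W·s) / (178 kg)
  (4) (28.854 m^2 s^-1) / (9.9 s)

In SI base units:
  (1) [s⁻¹] · [m·s⁻¹] = m·s⁻²
  (2) m²·s⁻²
  (3) [kg·m²·s⁻²] / [kg] = m²·s⁻²
  (4) [m²·s⁻¹] / [s] = m²·s⁻²
All reduce to m²·s⁻² except (1), which is m·s⁻².

(1)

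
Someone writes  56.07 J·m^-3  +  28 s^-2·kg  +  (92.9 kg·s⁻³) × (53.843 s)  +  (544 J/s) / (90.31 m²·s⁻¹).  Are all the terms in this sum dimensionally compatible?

Dimensions:
  56.07 J·m^-3:  J·m⁻³ = N·m·m⁻³ = kg·m⁻¹·s⁻²
  28 s^-2·kg:  kg·s⁻²
  (92.9 kg·s⁻³) × (53.843 s):  [kg·s⁻³] · [s] = kg·s⁻²
  (544 J/s) / (90.31 m²·s⁻¹):  [kg·m²·s⁻³] / [m²·s⁻¹] = kg·s⁻²
The terms do not share a single dimension (kg·m⁻¹·s⁻² vs kg·s⁻²).

No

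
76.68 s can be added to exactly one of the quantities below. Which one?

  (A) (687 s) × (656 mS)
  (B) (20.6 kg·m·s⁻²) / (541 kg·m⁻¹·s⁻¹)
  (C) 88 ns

Reference: s.
Each option:
  (A) [s] · [kg⁻¹·m⁻²·s³·A²] = kg⁻¹·m⁻²·s⁴·A²
  (B) [kg·m·s⁻²] / [kg·m⁻¹·s⁻¹] = m²·s⁻¹
  (C) s  ← same
Only (C) matches s.

(C)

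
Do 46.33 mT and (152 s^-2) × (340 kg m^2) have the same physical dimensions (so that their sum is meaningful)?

In SI base units:
  46.33 mT:  T = Wb·m⁻² = kg·s⁻²·A⁻¹
  (152 s^-2) × (340 kg m^2):  [s⁻²] · [kg·m²] = kg·m²·s⁻²
kg·s⁻²·A⁻¹ ≠ kg·m²·s⁻², so they cannot be added.

No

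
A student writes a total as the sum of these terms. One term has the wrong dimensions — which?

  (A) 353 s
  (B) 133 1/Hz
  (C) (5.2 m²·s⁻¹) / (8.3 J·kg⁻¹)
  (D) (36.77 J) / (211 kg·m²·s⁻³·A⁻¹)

(D)

In SI base units:
  (A) s
  (B) Hz⁻¹ = (s⁻¹)⁻¹ = s
  (C) [m²·s⁻¹] / [m²·s⁻²] = s
  (D) [kg·m²·s⁻²] / [kg·m²·s⁻³·A⁻¹] = s·A
All reduce to s except (D), which is s·A.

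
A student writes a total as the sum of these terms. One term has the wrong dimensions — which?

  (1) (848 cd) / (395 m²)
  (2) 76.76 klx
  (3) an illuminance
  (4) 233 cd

(4)

Work out the base dimensions of each:
  (1) [cd] / [m²] = m⁻²·cd
  (2) lx = lm·m⁻² = m⁻²·cd
  (3) [illuminance] = m⁻²·cd
  (4) cd
All reduce to m⁻²·cd except (4), which is cd.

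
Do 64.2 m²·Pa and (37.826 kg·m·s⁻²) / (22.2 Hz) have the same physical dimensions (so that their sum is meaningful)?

No

In SI base units:
  64.2 m²·Pa:  Pa·m² = N·m⁻²·m² = kg·m·s⁻²
  (37.826 kg·m·s⁻²) / (22.2 Hz):  [kg·m·s⁻²] / [s⁻¹] = kg·m·s⁻¹
kg·m·s⁻² ≠ kg·m·s⁻¹, so they cannot be added.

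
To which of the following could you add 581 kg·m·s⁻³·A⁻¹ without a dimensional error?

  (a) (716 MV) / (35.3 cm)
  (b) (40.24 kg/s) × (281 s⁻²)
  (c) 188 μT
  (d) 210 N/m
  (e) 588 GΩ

(a)

Reference: kg·m·s⁻³·A⁻¹.
Each option:
  (a) [kg·m²·s⁻³·A⁻¹] / [m] = kg·m·s⁻³·A⁻¹  ← same
  (b) [kg·s⁻¹] · [s⁻²] = kg·s⁻³
  (c) T = Wb·m⁻² = kg·s⁻²·A⁻¹
  (d) N·m⁻¹ = kg·m·s⁻²·m⁻¹ = kg·s⁻²
  (e) Ω = V·A⁻¹ = kg·m²·s⁻³·A⁻²
Only (a) matches kg·m·s⁻³·A⁻¹.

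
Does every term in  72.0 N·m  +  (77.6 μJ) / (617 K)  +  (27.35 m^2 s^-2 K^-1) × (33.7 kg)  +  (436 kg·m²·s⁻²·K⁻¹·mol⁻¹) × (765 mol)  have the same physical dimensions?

No

In SI base units:
  72.0 N·m:  N·m = kg·m·s⁻²·m = kg·m²·s⁻²
  (77.6 μJ) / (617 K):  [kg·m²·s⁻²] / [K] = kg·m²·s⁻²·K⁻¹
  (27.35 m^2 s^-2 K^-1) × (33.7 kg):  [m²·s⁻²·K⁻¹] · [kg] = kg·m²·s⁻²·K⁻¹
  (436 kg·m²·s⁻²·K⁻¹·mol⁻¹) × (765 mol):  [kg·m²·s⁻²·K⁻¹·mol⁻¹] · [mol] = kg·m²·s⁻²·K⁻¹
The terms do not share a single dimension (kg·m²·s⁻² vs kg·m²·s⁻²·K⁻¹).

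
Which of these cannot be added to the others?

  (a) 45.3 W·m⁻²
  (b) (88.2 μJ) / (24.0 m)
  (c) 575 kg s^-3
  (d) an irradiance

(b)

Dimensions:
  (a) W·m⁻² = J·s⁻¹·m⁻² = kg·s⁻³
  (b) [kg·m²·s⁻²] / [m] = kg·m·s⁻²
  (c) kg·s⁻³
  (d) [irradiance] = kg·s⁻³
All reduce to kg·s⁻³ except (b), which is kg·m·s⁻².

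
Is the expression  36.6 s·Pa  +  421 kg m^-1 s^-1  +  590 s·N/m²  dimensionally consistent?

Reduce each to base SI dimensions:
  36.6 s·Pa:  Pa·s = N·m⁻²·s = kg·m⁻¹·s⁻¹
  421 kg m^-1 s^-1:  kg·m⁻¹·s⁻¹
  590 s·N/m²:  N·s·m⁻² = kg·m·s⁻²·s·m⁻² = kg·m⁻¹·s⁻¹
Every term reduces to kg·m⁻¹·s⁻¹.

Yes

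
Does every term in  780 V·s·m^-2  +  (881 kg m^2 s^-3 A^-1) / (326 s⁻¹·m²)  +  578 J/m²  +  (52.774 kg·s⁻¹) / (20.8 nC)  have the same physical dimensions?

No

Dimensions:
  780 V·s·m^-2:  V·s·m⁻² = J·C⁻¹·s·m⁻² = kg·s⁻²·A⁻¹
  (881 kg m^2 s^-3 A^-1) / (326 s⁻¹·m²):  [kg·m²·s⁻³·A⁻¹] / [m²·s⁻¹] = kg·s⁻²·A⁻¹
  578 J/m²:  J·m⁻² = N·m·m⁻² = kg·s⁻²
  (52.774 kg·s⁻¹) / (20.8 nC):  [kg·s⁻¹] / [s·A] = kg·s⁻²·A⁻¹
The terms do not share a single dimension (kg·s⁻² vs kg·s⁻²·A⁻¹).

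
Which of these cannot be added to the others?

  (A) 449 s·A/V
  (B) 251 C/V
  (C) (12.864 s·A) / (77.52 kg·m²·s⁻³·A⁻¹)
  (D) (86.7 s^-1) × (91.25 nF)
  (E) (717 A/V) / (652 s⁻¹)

(D)

Dimensions:
  (A) A·s·V⁻¹ = A·s·(J·C⁻¹)⁻¹ = kg⁻¹·m⁻²·s⁴·A²
  (B) C·V⁻¹ = s·A·(J·C⁻¹)⁻¹ = kg⁻¹·m⁻²·s⁴·A²
  (C) [s·A] / [kg·m²·s⁻³·A⁻¹] = kg⁻¹·m⁻²·s⁴·A²
  (D) [s⁻¹] · [kg⁻¹·m⁻²·s⁴·A²] = kg⁻¹·m⁻²·s³·A²
  (E) [kg⁻¹·m⁻²·s³·A²] / [s⁻¹] = kg⁻¹·m⁻²·s⁴·A²
All reduce to kg⁻¹·m⁻²·s⁴·A² except (D), which is kg⁻¹·m⁻²·s³·A².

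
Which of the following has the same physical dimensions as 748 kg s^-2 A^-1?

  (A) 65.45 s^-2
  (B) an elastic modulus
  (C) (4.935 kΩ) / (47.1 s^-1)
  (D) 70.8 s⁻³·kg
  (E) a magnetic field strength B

(E)

Reference: kg·s⁻²·A⁻¹.
Each option:
  (A) s⁻²
  (B) [elastic modulus] = kg·m⁻¹·s⁻²
  (C) [kg·m²·s⁻³·A⁻²] / [s⁻¹] = kg·m²·s⁻²·A⁻²
  (D) kg·s⁻³
  (E) [magnetic field strength B] = kg·s⁻²·A⁻¹  ← same
Only (E) matches kg·s⁻²·A⁻¹.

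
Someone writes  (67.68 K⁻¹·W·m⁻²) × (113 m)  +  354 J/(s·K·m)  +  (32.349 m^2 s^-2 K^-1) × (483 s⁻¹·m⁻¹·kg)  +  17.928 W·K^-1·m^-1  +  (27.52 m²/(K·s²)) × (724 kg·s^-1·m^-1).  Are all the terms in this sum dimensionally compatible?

Yes

Dimensions:
  (67.68 K⁻¹·W·m⁻²) × (113 m):  [kg·s⁻³·K⁻¹] · [m] = kg·m·s⁻³·K⁻¹
  354 J/(s·K·m):  J·s⁻¹·m⁻¹·K⁻¹ = N·m·s⁻¹·m⁻¹·K⁻¹ = kg·m·s⁻³·K⁻¹
  (32.349 m^2 s^-2 K^-1) × (483 s⁻¹·m⁻¹·kg):  [m²·s⁻²·K⁻¹] · [kg·m⁻¹·s⁻¹] = kg·m·s⁻³·K⁻¹
  17.928 W·K^-1·m^-1:  W·m⁻¹·K⁻¹ = J·s⁻¹·m⁻¹·K⁻¹ = kg·m·s⁻³·K⁻¹
  (27.52 m²/(K·s²)) × (724 kg·s^-1·m^-1):  [m²·s⁻²·K⁻¹] · [kg·m⁻¹·s⁻¹] = kg·m·s⁻³·K⁻¹
Every term reduces to kg·m·s⁻³·K⁻¹.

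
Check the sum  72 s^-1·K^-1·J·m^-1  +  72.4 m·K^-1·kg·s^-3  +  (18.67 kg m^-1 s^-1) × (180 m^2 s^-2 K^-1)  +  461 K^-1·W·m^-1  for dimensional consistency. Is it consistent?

In SI base units:
  72 s^-1·K^-1·J·m^-1:  J·s⁻¹·m⁻¹·K⁻¹ = N·m·s⁻¹·m⁻¹·K⁻¹ = kg·m·s⁻³·K⁻¹
  72.4 m·K^-1·kg·s^-3:  kg·m·s⁻³·K⁻¹
  (18.67 kg m^-1 s^-1) × (180 m^2 s^-2 K^-1):  [kg·m⁻¹·s⁻¹] · [m²·s⁻²·K⁻¹] = kg·m·s⁻³·K⁻¹
  461 K^-1·W·m^-1:  W·m⁻¹·K⁻¹ = J·s⁻¹·m⁻¹·K⁻¹ = kg·m·s⁻³·K⁻¹
Every term reduces to kg·m·s⁻³·K⁻¹.

Yes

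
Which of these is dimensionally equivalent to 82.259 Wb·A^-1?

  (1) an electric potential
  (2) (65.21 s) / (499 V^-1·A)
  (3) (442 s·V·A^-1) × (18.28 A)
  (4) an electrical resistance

Reference: Wb·A⁻¹ = V·s·A⁻¹ = kg·m²·s⁻²·A⁻².
Each option:
  (1) [electric potential] = kg·m²·s⁻³·A⁻¹
  (2) [s] / [kg⁻¹·m⁻²·s³·A²] = kg·m²·s⁻²·A⁻²  ← same
  (3) [kg·m²·s⁻²·A⁻²] · [A] = kg·m²·s⁻²·A⁻¹
  (4) [electrical resistance] = kg·m²·s⁻³·A⁻²
Only (2) matches kg·m²·s⁻²·A⁻².

(2)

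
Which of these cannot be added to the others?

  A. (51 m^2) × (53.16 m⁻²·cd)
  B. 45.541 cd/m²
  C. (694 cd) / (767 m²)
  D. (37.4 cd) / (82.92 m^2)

In SI base units:
  A. [m²] · [m⁻²·cd] = cd
  B. cd·m⁻² = m⁻²·cd
  C. [cd] / [m²] = m⁻²·cd
  D. [cd] / [m²] = m⁻²·cd
All reduce to m⁻²·cd except A., which is cd.

A.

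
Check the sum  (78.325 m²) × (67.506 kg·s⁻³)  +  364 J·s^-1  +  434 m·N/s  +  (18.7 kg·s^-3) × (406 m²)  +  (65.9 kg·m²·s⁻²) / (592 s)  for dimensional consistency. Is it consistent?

Yes

Dimensions:
  (78.325 m²) × (67.506 kg·s⁻³):  [m²] · [kg·s⁻³] = kg·m²·s⁻³
  364 J·s^-1:  J·s⁻¹ = N·m·s⁻¹ = kg·m²·s⁻³
  434 m·N/s:  N·m·s⁻¹ = kg·m·s⁻²·m·s⁻¹ = kg·m²·s⁻³
  (18.7 kg·s^-3) × (406 m²):  [kg·s⁻³] · [m²] = kg·m²·s⁻³
  (65.9 kg·m²·s⁻²) / (592 s):  [kg·m²·s⁻²] / [s] = kg·m²·s⁻³
Every term reduces to kg·m²·s⁻³.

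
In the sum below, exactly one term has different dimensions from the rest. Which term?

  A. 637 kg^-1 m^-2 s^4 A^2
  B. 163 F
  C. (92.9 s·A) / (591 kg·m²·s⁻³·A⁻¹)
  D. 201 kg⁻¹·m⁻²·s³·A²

Reduce each to base SI dimensions:
  A. kg⁻¹·m⁻²·s⁴·A²
  B. F = C·V⁻¹ = kg⁻¹·m⁻²·s⁴·A²
  C. [s·A] / [kg·m²·s⁻³·A⁻¹] = kg⁻¹·m⁻²·s⁴·A²
  D. kg⁻¹·m⁻²·s³·A²
All reduce to kg⁻¹·m⁻²·s⁴·A² except D., which is kg⁻¹·m⁻²·s³·A².

D.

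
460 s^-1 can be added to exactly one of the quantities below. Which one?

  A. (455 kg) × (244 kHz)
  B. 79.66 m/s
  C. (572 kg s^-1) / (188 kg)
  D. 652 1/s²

Reference: s⁻¹.
Each option:
  A. [kg] · [s⁻¹] = kg·s⁻¹
  B. m·s⁻¹
  C. [kg·s⁻¹] / [kg] = s⁻¹  ← same
  D. s⁻²
Only C. matches s⁻¹.

C.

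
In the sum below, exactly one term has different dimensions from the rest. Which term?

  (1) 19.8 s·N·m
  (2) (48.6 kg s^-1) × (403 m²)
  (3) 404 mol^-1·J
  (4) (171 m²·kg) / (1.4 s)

Work out the base dimensions of each:
  (1) N·m·s = kg·m·s⁻²·m·s = kg·m²·s⁻¹
  (2) [kg·s⁻¹] · [m²] = kg·m²·s⁻¹
  (3) J·mol⁻¹ = N·m·mol⁻¹ = kg·m²·s⁻²·mol⁻¹
  (4) [kg·m²] / [s] = kg·m²·s⁻¹
All reduce to kg·m²·s⁻¹ except (3), which is kg·m²·s⁻²·mol⁻¹.

(3)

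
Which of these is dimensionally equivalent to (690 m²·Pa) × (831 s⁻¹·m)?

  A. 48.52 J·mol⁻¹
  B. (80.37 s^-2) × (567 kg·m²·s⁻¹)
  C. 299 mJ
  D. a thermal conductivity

Reference: [kg·m·s⁻²] · [m·s⁻¹] = kg·m²·s⁻³.
Each option:
  A. J·mol⁻¹ = N·m·mol⁻¹ = kg·m²·s⁻²·mol⁻¹
  B. [s⁻²] · [kg·m²·s⁻¹] = kg·m²·s⁻³  ← same
  C. J = N·m = kg·m²·s⁻²
  D. [thermal conductivity] = kg·m·s⁻³·K⁻¹
Only B. matches kg·m²·s⁻³.

B.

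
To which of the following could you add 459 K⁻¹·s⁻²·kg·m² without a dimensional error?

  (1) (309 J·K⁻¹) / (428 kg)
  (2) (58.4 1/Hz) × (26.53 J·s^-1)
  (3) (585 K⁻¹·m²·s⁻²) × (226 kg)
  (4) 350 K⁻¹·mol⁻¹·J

(3)

Reference: kg·m²·s⁻²·K⁻¹.
Each option:
  (1) [kg·m²·s⁻²·K⁻¹] / [kg] = m²·s⁻²·K⁻¹
  (2) [s] · [kg·m²·s⁻³] = kg·m²·s⁻²
  (3) [m²·s⁻²·K⁻¹] · [kg] = kg·m²·s⁻²·K⁻¹  ← same
  (4) J·mol⁻¹·K⁻¹ = N·m·mol⁻¹·K⁻¹ = kg·m²·s⁻²·K⁻¹·mol⁻¹
Only (3) matches kg·m²·s⁻²·K⁻¹.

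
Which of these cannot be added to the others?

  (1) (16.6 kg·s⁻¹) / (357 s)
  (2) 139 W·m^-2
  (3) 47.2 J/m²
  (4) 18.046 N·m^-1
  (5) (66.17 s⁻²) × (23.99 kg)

(2)

Work out the base dimensions of each:
  (1) [kg·s⁻¹] / [s] = kg·s⁻²
  (2) W·m⁻² = J·s⁻¹·m⁻² = kg·s⁻³
  (3) J·m⁻² = N·m·m⁻² = kg·s⁻²
  (4) N·m⁻¹ = kg·m·s⁻²·m⁻¹ = kg·s⁻²
  (5) [s⁻²] · [kg] = kg·s⁻²
All reduce to kg·s⁻² except (2), which is kg·s⁻³.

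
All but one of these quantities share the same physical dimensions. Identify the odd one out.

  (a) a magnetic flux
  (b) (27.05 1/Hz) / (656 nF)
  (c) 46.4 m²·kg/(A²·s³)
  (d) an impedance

Expand each in SI base units:
  (a) [magnetic flux] = kg·m²·s⁻²·A⁻¹
  (b) [s] / [kg⁻¹·m⁻²·s⁴·A²] = kg·m²·s⁻³·A⁻²
  (c) kg·m²·s⁻³·A⁻²
  (d) [impedance] = kg·m²·s⁻³·A⁻²
All reduce to kg·m²·s⁻³·A⁻² except (a), which is kg·m²·s⁻²·A⁻¹.

(a)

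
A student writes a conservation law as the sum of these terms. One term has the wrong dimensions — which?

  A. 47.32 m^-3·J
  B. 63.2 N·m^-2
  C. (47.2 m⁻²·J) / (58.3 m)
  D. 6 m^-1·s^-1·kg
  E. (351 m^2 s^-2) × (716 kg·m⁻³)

D.

Expand each in SI base units:
  A. J·m⁻³ = N·m·m⁻³ = kg·m⁻¹·s⁻²
  B. N·m⁻² = kg·m·s⁻²·m⁻² = kg·m⁻¹·s⁻²
  C. [kg·s⁻²] / [m] = kg·m⁻¹·s⁻²
  D. kg·m⁻¹·s⁻¹
  E. [m²·s⁻²] · [kg·m⁻³] = kg·m⁻¹·s⁻²
All reduce to kg·m⁻¹·s⁻² except D., which is kg·m⁻¹·s⁻¹.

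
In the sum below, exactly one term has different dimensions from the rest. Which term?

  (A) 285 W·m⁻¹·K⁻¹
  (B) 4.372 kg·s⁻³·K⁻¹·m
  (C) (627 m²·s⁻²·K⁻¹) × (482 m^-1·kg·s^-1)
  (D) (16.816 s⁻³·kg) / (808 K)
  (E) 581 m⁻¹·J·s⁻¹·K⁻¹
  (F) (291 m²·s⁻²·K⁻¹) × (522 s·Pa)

Work out the base dimensions of each:
  (A) W·m⁻¹·K⁻¹ = J·s⁻¹·m⁻¹·K⁻¹ = kg·m·s⁻³·K⁻¹
  (B) kg·m·s⁻³·K⁻¹
  (C) [m²·s⁻²·K⁻¹] · [kg·m⁻¹·s⁻¹] = kg·m·s⁻³·K⁻¹
  (D) [kg·s⁻³] / [K] = kg·s⁻³·K⁻¹
  (E) J·s⁻¹·m⁻¹·K⁻¹ = N·m·s⁻¹·m⁻¹·K⁻¹ = kg·m·s⁻³·K⁻¹
  (F) [m²·s⁻²·K⁻¹] · [kg·m⁻¹·s⁻¹] = kg·m·s⁻³·K⁻¹
All reduce to kg·m·s⁻³·K⁻¹ except (D), which is kg·s⁻³·K⁻¹.

(D)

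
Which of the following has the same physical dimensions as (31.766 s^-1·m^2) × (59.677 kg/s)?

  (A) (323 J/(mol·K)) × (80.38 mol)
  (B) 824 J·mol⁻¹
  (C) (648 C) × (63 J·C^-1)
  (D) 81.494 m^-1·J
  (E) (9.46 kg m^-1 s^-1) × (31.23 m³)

(C)

Reference: [m²·s⁻¹] · [kg·s⁻¹] = kg·m²·s⁻².
Each option:
  (A) [kg·m²·s⁻²·K⁻¹·mol⁻¹] · [mol] = kg·m²·s⁻²·K⁻¹
  (B) J·mol⁻¹ = N·m·mol⁻¹ = kg·m²·s⁻²·mol⁻¹
  (C) [s·A] · [kg·m²·s⁻³·A⁻¹] = kg·m²·s⁻²  ← same
  (D) J·m⁻¹ = N·m·m⁻¹ = kg·m·s⁻²
  (E) [kg·m⁻¹·s⁻¹] · [m³] = kg·m²·s⁻¹
Only (C) matches kg·m²·s⁻².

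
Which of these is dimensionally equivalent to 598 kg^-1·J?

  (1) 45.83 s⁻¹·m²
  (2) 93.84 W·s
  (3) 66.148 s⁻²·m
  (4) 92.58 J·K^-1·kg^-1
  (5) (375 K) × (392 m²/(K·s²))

(5)

Reference: J·kg⁻¹ = N·m·kg⁻¹ = m²·s⁻².
Each option:
  (1) m²·s⁻¹
  (2) W·s = J·s⁻¹·s = kg·m²·s⁻²
  (3) m·s⁻²
  (4) J·kg⁻¹·K⁻¹ = N·m·kg⁻¹·K⁻¹ = m²·s⁻²·K⁻¹
  (5) [K] · [m²·s⁻²·K⁻¹] = m²·s⁻²  ← same
Only (5) matches m²·s⁻².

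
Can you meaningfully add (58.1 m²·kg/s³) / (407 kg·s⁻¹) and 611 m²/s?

Expand each in SI base units:
  (58.1 m²·kg/s³) / (407 kg·s⁻¹):  [kg·m²·s⁻³] / [kg·s⁻¹] = m²·s⁻²
  611 m²/s:  m²·s⁻¹
m²·s⁻² ≠ m²·s⁻¹, so they cannot be added.

No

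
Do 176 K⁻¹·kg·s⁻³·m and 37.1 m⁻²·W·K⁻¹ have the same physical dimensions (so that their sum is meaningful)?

Work out the base dimensions of each:
  176 K⁻¹·kg·s⁻³·m:  kg·m·s⁻³·K⁻¹
  37.1 m⁻²·W·K⁻¹:  W·m⁻²·K⁻¹ = J·s⁻¹·m⁻²·K⁻¹ = kg·s⁻³·K⁻¹
kg·m·s⁻³·K⁻¹ ≠ kg·s⁻³·K⁻¹, so they cannot be added.

No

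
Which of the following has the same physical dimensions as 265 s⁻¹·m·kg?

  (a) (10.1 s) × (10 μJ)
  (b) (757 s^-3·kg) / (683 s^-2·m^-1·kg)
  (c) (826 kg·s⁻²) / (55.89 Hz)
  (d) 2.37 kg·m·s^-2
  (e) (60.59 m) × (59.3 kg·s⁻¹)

(e)

Reference: kg·m·s⁻¹.
Each option:
  (a) [s] · [kg·m²·s⁻²] = kg·m²·s⁻¹
  (b) [kg·s⁻³] / [kg·m⁻¹·s⁻²] = m·s⁻¹
  (c) [kg·s⁻²] / [s⁻¹] = kg·s⁻¹
  (d) kg·m·s⁻²
  (e) [m] · [kg·s⁻¹] = kg·m·s⁻¹  ← same
Only (e) matches kg·m·s⁻¹.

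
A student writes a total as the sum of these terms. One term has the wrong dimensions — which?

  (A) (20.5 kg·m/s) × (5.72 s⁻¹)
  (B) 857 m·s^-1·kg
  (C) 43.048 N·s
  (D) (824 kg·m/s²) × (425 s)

(A)

Expand each in SI base units:
  (A) [kg·m·s⁻¹] · [s⁻¹] = kg·m·s⁻²
  (B) kg·m·s⁻¹
  (C) N·s = kg·m·s⁻²·s = kg·m·s⁻¹
  (D) [kg·m·s⁻²] · [s] = kg·m·s⁻¹
All reduce to kg·m·s⁻¹ except (A), which is kg·m·s⁻².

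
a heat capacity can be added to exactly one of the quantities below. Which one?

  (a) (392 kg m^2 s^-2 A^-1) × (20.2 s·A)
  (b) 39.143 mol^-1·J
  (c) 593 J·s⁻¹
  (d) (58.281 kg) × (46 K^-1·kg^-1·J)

Reference: [heat capacity] = kg·m²·s⁻²·K⁻¹.
Each option:
  (a) [kg·m²·s⁻²·A⁻¹] · [s·A] = kg·m²·s⁻¹
  (b) J·mol⁻¹ = N·m·mol⁻¹ = kg·m²·s⁻²·mol⁻¹
  (c) J·s⁻¹ = N·m·s⁻¹ = kg·m²·s⁻³
  (d) [kg] · [m²·s⁻²·K⁻¹] = kg·m²·s⁻²·K⁻¹  ← same
Only (d) matches kg·m²·s⁻²·K⁻¹.

(d)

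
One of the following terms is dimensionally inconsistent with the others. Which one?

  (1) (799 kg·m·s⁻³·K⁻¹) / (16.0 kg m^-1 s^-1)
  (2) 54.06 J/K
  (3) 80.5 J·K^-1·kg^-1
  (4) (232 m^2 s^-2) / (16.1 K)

Work out the base dimensions of each:
  (1) [kg·m·s⁻³·K⁻¹] / [kg·m⁻¹·s⁻¹] = m²·s⁻²·K⁻¹
  (2) J·K⁻¹ = N·m·K⁻¹ = kg·m²·s⁻²·K⁻¹
  (3) J·kg⁻¹·K⁻¹ = N·m·kg⁻¹·K⁻¹ = m²·s⁻²·K⁻¹
  (4) [m²·s⁻²] / [K] = m²·s⁻²·K⁻¹
All reduce to m²·s⁻²·K⁻¹ except (2), which is kg·m²·s⁻²·K⁻¹.

(2)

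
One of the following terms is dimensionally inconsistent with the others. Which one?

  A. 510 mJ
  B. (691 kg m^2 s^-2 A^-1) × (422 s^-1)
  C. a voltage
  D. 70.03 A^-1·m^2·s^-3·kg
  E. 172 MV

A.

In SI base units:
  A. J = N·m = kg·m²·s⁻²
  B. [kg·m²·s⁻²·A⁻¹] · [s⁻¹] = kg·m²·s⁻³·A⁻¹
  C. [voltage] = kg·m²·s⁻³·A⁻¹
  D. kg·m²·s⁻³·A⁻¹
  E. V = J·C⁻¹ = kg·m²·s⁻³·A⁻¹
All reduce to kg·m²·s⁻³·A⁻¹ except A., which is kg·m²·s⁻².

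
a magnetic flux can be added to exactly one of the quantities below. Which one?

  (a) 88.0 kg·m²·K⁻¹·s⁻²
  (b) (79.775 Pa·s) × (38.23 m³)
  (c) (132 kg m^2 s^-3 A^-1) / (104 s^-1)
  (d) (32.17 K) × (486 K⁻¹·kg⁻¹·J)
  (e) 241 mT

Reference: [magnetic flux] = kg·m²·s⁻²·A⁻¹.
Each option:
  (a) kg·m²·s⁻²·K⁻¹
  (b) [kg·m⁻¹·s⁻¹] · [m³] = kg·m²·s⁻¹
  (c) [kg·m²·s⁻³·A⁻¹] / [s⁻¹] = kg·m²·s⁻²·A⁻¹  ← same
  (d) [K] · [m²·s⁻²·K⁻¹] = m²·s⁻²
  (e) T = Wb·m⁻² = kg·s⁻²·A⁻¹
Only (c) matches kg·m²·s⁻²·A⁻¹.

(c)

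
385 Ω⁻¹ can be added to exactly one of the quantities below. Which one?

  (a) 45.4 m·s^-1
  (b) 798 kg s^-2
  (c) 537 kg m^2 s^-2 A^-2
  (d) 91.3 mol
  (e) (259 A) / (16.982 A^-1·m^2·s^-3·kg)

Reference: Ω⁻¹ = (V·A⁻¹)⁻¹ = kg⁻¹·m⁻²·s³·A².
Each option:
  (a) m·s⁻¹
  (b) kg·s⁻²
  (c) kg·m²·s⁻²·A⁻²
  (d) mol
  (e) [A] / [kg·m²·s⁻³·A⁻¹] = kg⁻¹·m⁻²·s³·A²  ← same
Only (e) matches kg⁻¹·m⁻²·s³·A².

(e)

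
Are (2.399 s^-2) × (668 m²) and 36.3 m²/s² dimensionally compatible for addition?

Yes

Dimensions:
  (2.399 s^-2) × (668 m²):  [s⁻²] · [m²] = m²·s⁻²
  36.3 m²/s²:  m²·s⁻²
Both are m²·s⁻², so they have the same dimensions and can be added.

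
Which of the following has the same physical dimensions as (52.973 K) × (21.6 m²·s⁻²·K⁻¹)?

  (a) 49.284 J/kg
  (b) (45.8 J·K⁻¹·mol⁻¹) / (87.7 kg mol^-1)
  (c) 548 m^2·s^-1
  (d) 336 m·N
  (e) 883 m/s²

(a)

Reference: [K] · [m²·s⁻²·K⁻¹] = m²·s⁻².
Each option:
  (a) J·kg⁻¹ = N·m·kg⁻¹ = m²·s⁻²  ← same
  (b) [kg·m²·s⁻²·K⁻¹·mol⁻¹] / [kg·mol⁻¹] = m²·s⁻²·K⁻¹
  (c) m²·s⁻¹
  (d) N·m = kg·m·s⁻²·m = kg·m²·s⁻²
  (e) m·s⁻²
Only (a) matches m²·s⁻².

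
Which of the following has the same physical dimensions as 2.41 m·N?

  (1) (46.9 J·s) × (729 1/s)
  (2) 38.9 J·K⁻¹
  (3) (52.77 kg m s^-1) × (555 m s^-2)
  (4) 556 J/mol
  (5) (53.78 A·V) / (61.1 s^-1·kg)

(1)

Reference: N·m = kg·m·s⁻²·m = kg·m²·s⁻².
Each option:
  (1) [kg·m²·s⁻¹] · [s⁻¹] = kg·m²·s⁻²  ← same
  (2) J·K⁻¹ = N·m·K⁻¹ = kg·m²·s⁻²·K⁻¹
  (3) [kg·m·s⁻¹] · [m·s⁻²] = kg·m²·s⁻³
  (4) J·mol⁻¹ = N·m·mol⁻¹ = kg·m²·s⁻²·mol⁻¹
  (5) [kg·m²·s⁻³] / [kg·s⁻¹] = m²·s⁻²
Only (1) matches kg·m²·s⁻².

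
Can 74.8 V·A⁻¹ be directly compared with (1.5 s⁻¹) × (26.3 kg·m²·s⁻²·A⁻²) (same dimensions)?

Reduce each to base SI dimensions:
  74.8 V·A⁻¹:  V·A⁻¹ = J·C⁻¹·A⁻¹ = kg·m²·s⁻³·A⁻²
  (1.5 s⁻¹) × (26.3 kg·m²·s⁻²·A⁻²):  [s⁻¹] · [kg·m²·s⁻²·A⁻²] = kg·m²·s⁻³·A⁻²
Both are kg·m²·s⁻³·A⁻², so they have the same dimensions and can be added.

Yes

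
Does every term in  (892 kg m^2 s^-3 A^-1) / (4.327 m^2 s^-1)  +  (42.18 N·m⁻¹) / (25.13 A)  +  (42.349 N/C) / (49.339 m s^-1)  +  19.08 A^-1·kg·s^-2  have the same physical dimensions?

Yes

In SI base units:
  (892 kg m^2 s^-3 A^-1) / (4.327 m^2 s^-1):  [kg·m²·s⁻³·A⁻¹] / [m²·s⁻¹] = kg·s⁻²·A⁻¹
  (42.18 N·m⁻¹) / (25.13 A):  [kg·s⁻²] / [A] = kg·s⁻²·A⁻¹
  (42.349 N/C) / (49.339 m s^-1):  [kg·m·s⁻³·A⁻¹] / [m·s⁻¹] = kg·s⁻²·A⁻¹
  19.08 A^-1·kg·s^-2:  kg·s⁻²·A⁻¹
Every term reduces to kg·s⁻²·A⁻¹.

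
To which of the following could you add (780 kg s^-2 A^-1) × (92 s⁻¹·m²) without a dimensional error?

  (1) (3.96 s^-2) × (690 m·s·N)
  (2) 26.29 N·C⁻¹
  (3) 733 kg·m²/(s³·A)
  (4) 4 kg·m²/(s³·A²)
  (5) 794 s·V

Reference: [kg·s⁻²·A⁻¹] · [m²·s⁻¹] = kg·m²·s⁻³·A⁻¹.
Each option:
  (1) [s⁻²] · [kg·m²·s⁻¹] = kg·m²·s⁻³
  (2) N·C⁻¹ = kg·m·s⁻²·(s·A)⁻¹ = kg·m·s⁻³·A⁻¹
  (3) kg·m²·s⁻³·A⁻¹  ← same
  (4) kg·m²·s⁻³·A⁻²
  (5) V·s = J·C⁻¹·s = kg·m²·s⁻²·A⁻¹
Only (3) matches kg·m²·s⁻³·A⁻¹.

(3)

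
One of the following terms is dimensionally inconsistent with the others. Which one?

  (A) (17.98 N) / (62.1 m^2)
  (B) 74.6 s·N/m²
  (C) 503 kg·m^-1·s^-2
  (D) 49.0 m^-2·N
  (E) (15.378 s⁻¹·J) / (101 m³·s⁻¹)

(B)

Work out the base dimensions of each:
  (A) [kg·m·s⁻²] / [m²] = kg·m⁻¹·s⁻²
  (B) N·s·m⁻² = kg·m·s⁻²·s·m⁻² = kg·m⁻¹·s⁻¹
  (C) kg·m⁻¹·s⁻²
  (D) N·m⁻² = kg·m·s⁻²·m⁻² = kg·m⁻¹·s⁻²
  (E) [kg·m²·s⁻³] / [m³·s⁻¹] = kg·m⁻¹·s⁻²
All reduce to kg·m⁻¹·s⁻² except (B), which is kg·m⁻¹·s⁻¹.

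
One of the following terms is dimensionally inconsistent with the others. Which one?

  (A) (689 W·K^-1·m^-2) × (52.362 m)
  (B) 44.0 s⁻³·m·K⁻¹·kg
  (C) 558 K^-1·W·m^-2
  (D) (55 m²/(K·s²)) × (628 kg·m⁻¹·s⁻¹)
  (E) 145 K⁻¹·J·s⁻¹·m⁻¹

Work out the base dimensions of each:
  (A) [kg·s⁻³·K⁻¹] · [m] = kg·m·s⁻³·K⁻¹
  (B) kg·m·s⁻³·K⁻¹
  (C) W·m⁻²·K⁻¹ = J·s⁻¹·m⁻²·K⁻¹ = kg·s⁻³·K⁻¹
  (D) [m²·s⁻²·K⁻¹] · [kg·m⁻¹·s⁻¹] = kg·m·s⁻³·K⁻¹
  (E) J·s⁻¹·m⁻¹·K⁻¹ = N·m·s⁻¹·m⁻¹·K⁻¹ = kg·m·s⁻³·K⁻¹
All reduce to kg·m·s⁻³·K⁻¹ except (C), which is kg·s⁻³·K⁻¹.

(C)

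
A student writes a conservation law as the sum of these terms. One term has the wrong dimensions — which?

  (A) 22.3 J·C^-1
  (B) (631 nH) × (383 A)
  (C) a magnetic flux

Expand each in SI base units:
  (A) J·C⁻¹ = N·m·(s·A)⁻¹ = kg·m²·s⁻³·A⁻¹
  (B) [kg·m²·s⁻²·A⁻²] · [A] = kg·m²·s⁻²·A⁻¹
  (C) [magnetic flux] = kg·m²·s⁻²·A⁻¹
All reduce to kg·m²·s⁻²·A⁻¹ except (A), which is kg·m²·s⁻³·A⁻¹.

(A)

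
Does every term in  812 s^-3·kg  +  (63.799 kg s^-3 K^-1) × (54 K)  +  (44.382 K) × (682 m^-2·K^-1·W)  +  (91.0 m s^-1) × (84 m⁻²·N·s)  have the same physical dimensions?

Expand each in SI base units:
  812 s^-3·kg:  kg·s⁻³
  (63.799 kg s^-3 K^-1) × (54 K):  [kg·s⁻³·K⁻¹] · [K] = kg·s⁻³
  (44.382 K) × (682 m^-2·K^-1·W):  [K] · [kg·s⁻³·K⁻¹] = kg·s⁻³
  (91.0 m s^-1) × (84 m⁻²·N·s):  [m·s⁻¹] · [kg·m⁻¹·s⁻¹] = kg·s⁻²
The terms do not share a single dimension (kg·s⁻² vs kg·s⁻³).

No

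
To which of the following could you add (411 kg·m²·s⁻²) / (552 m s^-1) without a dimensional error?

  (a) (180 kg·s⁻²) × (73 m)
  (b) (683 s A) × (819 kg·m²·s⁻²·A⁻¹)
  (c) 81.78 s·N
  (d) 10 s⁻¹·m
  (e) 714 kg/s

(c)

Reference: [kg·m²·s⁻²] / [m·s⁻¹] = kg·m·s⁻¹.
Each option:
  (a) [kg·s⁻²] · [m] = kg·m·s⁻²
  (b) [s·A] · [kg·m²·s⁻²·A⁻¹] = kg·m²·s⁻¹
  (c) N·s = kg·m·s⁻²·s = kg·m·s⁻¹  ← same
  (d) m·s⁻¹
  (e) kg·s⁻¹
Only (c) matches kg·m·s⁻¹.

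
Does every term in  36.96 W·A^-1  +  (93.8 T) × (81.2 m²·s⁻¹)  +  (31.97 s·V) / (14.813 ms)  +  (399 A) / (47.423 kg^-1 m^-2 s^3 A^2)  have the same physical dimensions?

Yes

Reduce each to base SI dimensions:
  36.96 W·A^-1:  W·A⁻¹ = J·s⁻¹·A⁻¹ = kg·m²·s⁻³·A⁻¹
  (93.8 T) × (81.2 m²·s⁻¹):  [kg·s⁻²·A⁻¹] · [m²·s⁻¹] = kg·m²·s⁻³·A⁻¹
  (31.97 s·V) / (14.813 ms):  [kg·m²·s⁻²·A⁻¹] / [s] = kg·m²·s⁻³·A⁻¹
  (399 A) / (47.423 kg^-1 m^-2 s^3 A^2):  [A] / [kg⁻¹·m⁻²·s³·A²] = kg·m²·s⁻³·A⁻¹
Every term reduces to kg·m²·s⁻³·A⁻¹.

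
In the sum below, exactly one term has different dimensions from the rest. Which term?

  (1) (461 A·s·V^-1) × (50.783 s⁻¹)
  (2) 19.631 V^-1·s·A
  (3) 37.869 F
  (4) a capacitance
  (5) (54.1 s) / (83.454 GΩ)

Dimensions:
  (1) [kg⁻¹·m⁻²·s⁴·A²] · [s⁻¹] = kg⁻¹·m⁻²·s³·A²
  (2) A·s·V⁻¹ = A·s·(J·C⁻¹)⁻¹ = kg⁻¹·m⁻²·s⁴·A²
  (3) F = C·V⁻¹ = kg⁻¹·m⁻²·s⁴·A²
  (4) [capacitance] = kg⁻¹·m⁻²·s⁴·A²
  (5) [s] / [kg·m²·s⁻³·A⁻²] = kg⁻¹·m⁻²·s⁴·A²
All reduce to kg⁻¹·m⁻²·s⁴·A² except (1), which is kg⁻¹·m⁻²·s³·A².

(1)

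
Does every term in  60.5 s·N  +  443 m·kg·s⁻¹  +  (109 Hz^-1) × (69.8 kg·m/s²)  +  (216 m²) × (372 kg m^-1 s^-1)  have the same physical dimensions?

Yes

Dimensions:
  60.5 s·N:  N·s = kg·m·s⁻²·s = kg·m·s⁻¹
  443 m·kg·s⁻¹:  kg·m·s⁻¹
  (109 Hz^-1) × (69.8 kg·m/s²):  [s] · [kg·m·s⁻²] = kg·m·s⁻¹
  (216 m²) × (372 kg m^-1 s^-1):  [m²] · [kg·m⁻¹·s⁻¹] = kg·m·s⁻¹
Every term reduces to kg·m·s⁻¹.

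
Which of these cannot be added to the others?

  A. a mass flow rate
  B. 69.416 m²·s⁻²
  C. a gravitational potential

Expand each in SI base units:
  A. [mass flow rate] = kg·s⁻¹
  B. m²·s⁻²
  C. [gravitational potential] = m²·s⁻²
All reduce to m²·s⁻² except A., which is kg·s⁻¹.

A.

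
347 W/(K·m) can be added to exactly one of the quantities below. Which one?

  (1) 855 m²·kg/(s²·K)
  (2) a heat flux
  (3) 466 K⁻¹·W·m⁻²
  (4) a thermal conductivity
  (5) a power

(4)

Reference: W·m⁻¹·K⁻¹ = J·s⁻¹·m⁻¹·K⁻¹ = kg·m·s⁻³·K⁻¹.
Each option:
  (1) kg·m²·s⁻²·K⁻¹
  (2) [heat flux] = kg·s⁻³
  (3) W·m⁻²·K⁻¹ = J·s⁻¹·m⁻²·K⁻¹ = kg·s⁻³·K⁻¹
  (4) [thermal conductivity] = kg·m·s⁻³·K⁻¹  ← same
  (5) [power] = kg·m²·s⁻³
Only (4) matches kg·m·s⁻³·K⁻¹.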